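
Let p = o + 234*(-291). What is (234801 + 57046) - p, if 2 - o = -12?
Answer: 359927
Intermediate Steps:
o = 14 (o = 2 - 1*(-12) = 2 + 12 = 14)
p = -68080 (p = 14 + 234*(-291) = 14 - 68094 = -68080)
(234801 + 57046) - p = (234801 + 57046) - 1*(-68080) = 291847 + 68080 = 359927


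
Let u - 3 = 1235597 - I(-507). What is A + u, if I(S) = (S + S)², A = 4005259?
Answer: 4212663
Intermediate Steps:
I(S) = 4*S² (I(S) = (2*S)² = 4*S²)
u = 207404 (u = 3 + (1235597 - 4*(-507)²) = 3 + (1235597 - 4*257049) = 3 + (1235597 - 1*1028196) = 3 + (1235597 - 1028196) = 3 + 207401 = 207404)
A + u = 4005259 + 207404 = 4212663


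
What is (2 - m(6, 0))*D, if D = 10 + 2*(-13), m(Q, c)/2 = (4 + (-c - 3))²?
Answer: 0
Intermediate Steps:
m(Q, c) = 2*(1 - c)² (m(Q, c) = 2*(4 + (-c - 3))² = 2*(4 + (-3 - c))² = 2*(1 - c)²)
D = -16 (D = 10 - 26 = -16)
(2 - m(6, 0))*D = (2 - 2*(-1 + 0)²)*(-16) = (2 - 2*(-1)²)*(-16) = (2 - 2)*(-16) = 0*(-16) = 0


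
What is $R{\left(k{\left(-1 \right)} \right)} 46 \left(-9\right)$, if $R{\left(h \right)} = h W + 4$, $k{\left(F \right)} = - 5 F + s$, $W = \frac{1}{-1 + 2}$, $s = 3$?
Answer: $-4968$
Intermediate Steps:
$W = 1$ ($W = 1^{-1} = 1$)
$k{\left(F \right)} = 3 - 5 F$ ($k{\left(F \right)} = - 5 F + 3 = 3 - 5 F$)
$R{\left(h \right)} = 4 + h$ ($R{\left(h \right)} = h 1 + 4 = h + 4 = 4 + h$)
$R{\left(k{\left(-1 \right)} \right)} 46 \left(-9\right) = \left(4 + \left(3 - -5\right)\right) 46 \left(-9\right) = \left(4 + \left(3 + 5\right)\right) 46 \left(-9\right) = \left(4 + 8\right) 46 \left(-9\right) = 12 \cdot 46 \left(-9\right) = 552 \left(-9\right) = -4968$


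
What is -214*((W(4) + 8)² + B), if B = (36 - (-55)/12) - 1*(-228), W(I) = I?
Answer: -529757/6 ≈ -88293.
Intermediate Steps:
B = 3223/12 (B = (36 - (-55)/12) + 228 = (36 - 1*(-55/12)) + 228 = (36 + 55/12) + 228 = 487/12 + 228 = 3223/12 ≈ 268.58)
-214*((W(4) + 8)² + B) = -214*((4 + 8)² + 3223/12) = -214*(12² + 3223/12) = -214*(144 + 3223/12) = -214*4951/12 = -529757/6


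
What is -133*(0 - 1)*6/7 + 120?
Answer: 234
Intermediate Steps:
-133*(0 - 1)*6/7 + 120 = -(-133)*6*(1/7) + 120 = -(-133)*6/7 + 120 = -133*(-6/7) + 120 = 114 + 120 = 234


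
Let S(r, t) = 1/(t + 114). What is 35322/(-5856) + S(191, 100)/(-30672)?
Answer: -2415071167/400392288 ≈ -6.0318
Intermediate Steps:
S(r, t) = 1/(114 + t)
35322/(-5856) + S(191, 100)/(-30672) = 35322/(-5856) + 1/((114 + 100)*(-30672)) = 35322*(-1/5856) - 1/30672/214 = -5887/976 + (1/214)*(-1/30672) = -5887/976 - 1/6563808 = -2415071167/400392288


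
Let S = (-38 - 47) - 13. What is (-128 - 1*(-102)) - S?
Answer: 72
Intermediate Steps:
S = -98 (S = -85 - 13 = -98)
(-128 - 1*(-102)) - S = (-128 - 1*(-102)) - 1*(-98) = (-128 + 102) + 98 = -26 + 98 = 72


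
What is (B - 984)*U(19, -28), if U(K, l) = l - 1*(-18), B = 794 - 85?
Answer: 2750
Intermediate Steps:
B = 709
U(K, l) = 18 + l (U(K, l) = l + 18 = 18 + l)
(B - 984)*U(19, -28) = (709 - 984)*(18 - 28) = -275*(-10) = 2750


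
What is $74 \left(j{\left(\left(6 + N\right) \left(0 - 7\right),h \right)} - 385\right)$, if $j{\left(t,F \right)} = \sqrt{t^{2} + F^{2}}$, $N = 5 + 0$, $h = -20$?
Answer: $-28490 + 74 \sqrt{6329} \approx -22603.0$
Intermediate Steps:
$N = 5$
$j{\left(t,F \right)} = \sqrt{F^{2} + t^{2}}$
$74 \left(j{\left(\left(6 + N\right) \left(0 - 7\right),h \right)} - 385\right) = 74 \left(\sqrt{\left(-20\right)^{2} + \left(\left(6 + 5\right) \left(0 - 7\right)\right)^{2}} - 385\right) = 74 \left(\sqrt{400 + \left(11 \left(-7\right)\right)^{2}} - 385\right) = 74 \left(\sqrt{400 + \left(-77\right)^{2}} - 385\right) = 74 \left(\sqrt{400 + 5929} - 385\right) = 74 \left(\sqrt{6329} - 385\right) = 74 \left(-385 + \sqrt{6329}\right) = -28490 + 74 \sqrt{6329}$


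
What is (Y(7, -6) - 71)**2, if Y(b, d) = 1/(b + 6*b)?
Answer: 12096484/2401 ≈ 5038.1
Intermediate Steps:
Y(b, d) = 1/(7*b)
(Y(7, -6) - 71)**2 = ((1/7)/7 - 71)**2 = ((1/7)*(1/7) - 71)**2 = (1/49 - 71)**2 = (-3478/49)**2 = 12096484/2401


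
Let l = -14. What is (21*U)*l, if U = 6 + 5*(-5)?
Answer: 5586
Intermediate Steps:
U = -19 (U = 6 - 25 = -19)
(21*U)*l = (21*(-19))*(-14) = -399*(-14) = 5586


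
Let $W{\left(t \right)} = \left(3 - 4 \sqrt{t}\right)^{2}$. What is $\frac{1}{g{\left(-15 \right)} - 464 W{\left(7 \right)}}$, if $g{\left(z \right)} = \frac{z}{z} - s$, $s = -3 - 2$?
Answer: $- \frac{28069}{1141700786} - \frac{2784 \sqrt{7}}{570850393} \approx -3.7488 \cdot 10^{-5}$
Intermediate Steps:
$s = -5$ ($s = -3 - 2 = -5$)
$g{\left(z \right)} = 6$ ($g{\left(z \right)} = \frac{z}{z} - -5 = 1 + 5 = 6$)
$\frac{1}{g{\left(-15 \right)} - 464 W{\left(7 \right)}} = \frac{1}{6 - 464 \left(-3 + 4 \sqrt{7}\right)^{2}}$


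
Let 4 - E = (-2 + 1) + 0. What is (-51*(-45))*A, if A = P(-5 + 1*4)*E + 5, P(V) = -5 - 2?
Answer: -68850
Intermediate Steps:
E = 5 (E = 4 - ((-2 + 1) + 0) = 4 - (-1 + 0) = 4 - 1*(-1) = 4 + 1 = 5)
P(V) = -7
A = -30 (A = -7*5 + 5 = -35 + 5 = -30)
(-51*(-45))*A = -51*(-45)*(-30) = 2295*(-30) = -68850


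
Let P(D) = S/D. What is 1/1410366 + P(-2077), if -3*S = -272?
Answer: -127871107/2929330182 ≈ -0.043652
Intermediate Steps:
S = 272/3 (S = -1/3*(-272) = 272/3 ≈ 90.667)
P(D) = 272/(3*D)
1/1410366 + P(-2077) = 1/1410366 + (272/3)/(-2077) = 1/1410366 + (272/3)*(-1/2077) = 1/1410366 - 272/6231 = -127871107/2929330182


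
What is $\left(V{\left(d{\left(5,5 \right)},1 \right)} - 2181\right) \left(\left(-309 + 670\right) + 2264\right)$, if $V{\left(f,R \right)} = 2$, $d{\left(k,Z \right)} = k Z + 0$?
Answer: $-5719875$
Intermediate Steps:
$d{\left(k,Z \right)} = Z k$ ($d{\left(k,Z \right)} = Z k + 0 = Z k$)
$\left(V{\left(d{\left(5,5 \right)},1 \right)} - 2181\right) \left(\left(-309 + 670\right) + 2264\right) = \left(2 - 2181\right) \left(\left(-309 + 670\right) + 2264\right) = \left(2 - 2181\right) \left(361 + 2264\right) = \left(-2179\right) 2625 = -5719875$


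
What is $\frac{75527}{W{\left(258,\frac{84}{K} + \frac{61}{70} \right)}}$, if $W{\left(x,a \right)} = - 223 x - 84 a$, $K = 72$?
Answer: $- \frac{377635}{288526} \approx -1.3088$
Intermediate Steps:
$\frac{75527}{W{\left(258,\frac{84}{K} + \frac{61}{70} \right)}} = \frac{75527}{\left(-223\right) 258 - 84 \left(\frac{84}{72} + \frac{61}{70}\right)} = \frac{75527}{-57534 - 84 \left(84 \cdot \frac{1}{72} + 61 \cdot \frac{1}{70}\right)} = \frac{75527}{-57534 - 84 \left(\frac{7}{6} + \frac{61}{70}\right)} = \frac{75527}{-57534 - \frac{856}{5}} = \frac{75527}{- \frac{288526}{5}} = 75527 \left(- \frac{5}{288526}\right) = - \frac{377635}{288526}$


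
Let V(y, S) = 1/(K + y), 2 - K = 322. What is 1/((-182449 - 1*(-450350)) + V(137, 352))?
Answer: 183/49025882 ≈ 3.7327e-6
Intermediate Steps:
K = -320 (K = 2 - 1*322 = 2 - 322 = -320)
V(y, S) = 1/(-320 + y)
1/((-182449 - 1*(-450350)) + V(137, 352)) = 1/((-182449 - 1*(-450350)) + 1/(-320 + 137)) = 1/((-182449 + 450350) + 1/(-183)) = 1/(267901 - 1/183) = 1/(49025882/183) = 183/49025882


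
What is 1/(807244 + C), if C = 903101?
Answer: 1/1710345 ≈ 5.8468e-7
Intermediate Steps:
1/(807244 + C) = 1/(807244 + 903101) = 1/1710345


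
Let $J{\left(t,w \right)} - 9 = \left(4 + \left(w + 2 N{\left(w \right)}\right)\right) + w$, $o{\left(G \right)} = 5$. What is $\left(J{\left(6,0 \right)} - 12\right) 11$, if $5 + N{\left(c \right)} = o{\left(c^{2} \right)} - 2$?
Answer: $-33$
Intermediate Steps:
$N{\left(c \right)} = -2$ ($N{\left(c \right)} = -5 + \left(5 - 2\right) = -5 + 3 = -2$)
$J{\left(t,w \right)} = 9 + 2 w$ ($J{\left(t,w \right)} = 9 + \left(\left(4 + \left(w + 2 \left(-2\right)\right)\right) + w\right) = 9 + \left(\left(4 + \left(w - 4\right)\right) + w\right) = 9 + \left(\left(4 + \left(-4 + w\right)\right) + w\right) = 9 + \left(w + w\right) = 9 + 2 w$)
$\left(J{\left(6,0 \right)} - 12\right) 11 = \left(\left(9 + 2 \cdot 0\right) - 12\right) 11 = \left(\left(9 + 0\right) - 12\right) 11 = \left(9 - 12\right) 11 = \left(-3\right) 11 = -33$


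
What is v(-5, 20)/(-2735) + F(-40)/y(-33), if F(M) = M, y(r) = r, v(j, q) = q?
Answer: 21748/18051 ≈ 1.2048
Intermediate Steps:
v(-5, 20)/(-2735) + F(-40)/y(-33) = 20/(-2735) - 40/(-33) = 20*(-1/2735) - 40*(-1/33) = -4/547 + 40/33 = 21748/18051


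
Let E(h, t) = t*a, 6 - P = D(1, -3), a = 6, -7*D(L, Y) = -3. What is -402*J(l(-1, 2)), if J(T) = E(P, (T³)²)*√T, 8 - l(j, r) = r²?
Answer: -19759104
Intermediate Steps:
D(L, Y) = 3/7 (D(L, Y) = -⅐*(-3) = 3/7)
l(j, r) = 8 - r²
P = 39/7 (P = 6 - 1*3/7 = 6 - 3/7 = 39/7 ≈ 5.5714)
E(h, t) = 6*t (E(h, t) = t*6 = 6*t)
J(T) = 6*T^(13/2) (J(T) = (6*(T³)²)*√T = (6*T⁶)*√T = 6*T^(13/2))
-402*J(l(-1, 2)) = -2412*(8 - 1*2²)^(13/2) = -2412*(8 - 1*4)^(13/2) = -2412*(8 - 4)^(13/2) = -2412*4^(13/2) = -2412*8192 = -402*49152 = -19759104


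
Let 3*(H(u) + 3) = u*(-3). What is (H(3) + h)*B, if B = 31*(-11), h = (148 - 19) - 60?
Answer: -21483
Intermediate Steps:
H(u) = -3 - u (H(u) = -3 + (u*(-3))/3 = -3 + (-3*u)/3 = -3 - u)
h = 69 (h = 129 - 60 = 69)
B = -341
(H(3) + h)*B = ((-3 - 1*3) + 69)*(-341) = ((-3 - 3) + 69)*(-341) = (-6 + 69)*(-341) = 63*(-341) = -21483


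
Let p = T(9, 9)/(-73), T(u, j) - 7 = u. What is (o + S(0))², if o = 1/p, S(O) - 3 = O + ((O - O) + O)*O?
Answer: 625/256 ≈ 2.4414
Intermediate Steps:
T(u, j) = 7 + u
S(O) = 3 + O + O² (S(O) = 3 + (O + ((O - O) + O)*O) = 3 + (O + (0 + O)*O) = 3 + (O + O*O) = 3 + (O + O²) = 3 + O + O²)
p = -16/73 (p = (7 + 9)/(-73) = 16*(-1/73) = -16/73 ≈ -0.21918)
o = -73/16 (o = 1/(-16/73) = -73/16 ≈ -4.5625)
(o + S(0))² = (-73/16 + (3 + 0 + 0²))² = (-73/16 + (3 + 0 + 0))² = (-73/16 + 3)² = (-25/16)² = 625/256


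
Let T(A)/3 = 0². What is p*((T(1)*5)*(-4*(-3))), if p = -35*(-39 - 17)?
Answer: 0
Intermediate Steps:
T(A) = 0 (T(A) = 3*0² = 3*0 = 0)
p = 1960 (p = -35*(-56) = -1*(-1960) = 1960)
p*((T(1)*5)*(-4*(-3))) = 1960*((0*5)*(-4*(-3))) = 1960*(0*12) = 1960*0 = 0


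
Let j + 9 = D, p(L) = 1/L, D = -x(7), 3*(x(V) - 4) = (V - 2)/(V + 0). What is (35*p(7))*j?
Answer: -1390/21 ≈ -66.190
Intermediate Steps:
x(V) = 4 + (-2 + V)/(3*V) (x(V) = 4 + ((V - 2)/(V + 0))/3 = 4 + ((-2 + V)/V)/3 = 4 + (-2 + V)/(3*V))
D = -89/21 (D = -(-2 + 13*7)/(3*7) = -(-2 + 91)/(3*7) = -89/(3*7) = -1*89/21 = -89/21 ≈ -4.2381)
j = -278/21 (j = -9 - 89/21 = -278/21 ≈ -13.238)
(35*p(7))*j = (35/7)*(-278/21) = (35*(⅐))*(-278/21) = 5*(-278/21) = -1390/21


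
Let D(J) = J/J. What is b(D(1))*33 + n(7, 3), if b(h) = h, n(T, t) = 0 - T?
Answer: 26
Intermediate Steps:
D(J) = 1
n(T, t) = -T
b(D(1))*33 + n(7, 3) = 1*33 - 1*7 = 33 - 7 = 26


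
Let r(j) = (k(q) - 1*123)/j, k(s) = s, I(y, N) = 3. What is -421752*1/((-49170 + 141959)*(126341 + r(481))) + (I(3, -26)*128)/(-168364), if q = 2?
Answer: -137465351629098/59335453841762525 ≈ -0.0023168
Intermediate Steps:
r(j) = -121/j (r(j) = (2 - 1*123)/j = (2 - 123)/j = -121/j)
-421752*1/((-49170 + 141959)*(126341 + r(481))) + (I(3, -26)*128)/(-168364) = -421752*1/((-49170 + 141959)*(126341 - 121/481)) + (3*128)/(-168364) = -421752*1/(92789*(126341 - 121*1/481)) + 384*(-1/168364) = -421752*1/(92789*(126341 - 121/481)) - 96/42091 = -421752/(92789*(60769900/481)) - 96/42091 = -421752/5638778251100/481 - 96/42091 = -421752*481/5638778251100 - 96/42091 = -50715678/1409694562775 - 96/42091 = -137465351629098/59335453841762525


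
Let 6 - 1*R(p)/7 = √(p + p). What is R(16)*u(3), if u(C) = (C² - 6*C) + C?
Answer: -252 + 168*√2 ≈ -14.412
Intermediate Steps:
u(C) = C² - 5*C
R(p) = 42 - 7*√2*√p (R(p) = 42 - 7*√(p + p) = 42 - 7*√2*√p)
R(16)*u(3) = (42 - 7*√2*√16)*(3*(-5 + 3)) = (42 - 7*√2*4)*(3*(-2)) = (42 - 28*√2)*(-6) = -252 + 168*√2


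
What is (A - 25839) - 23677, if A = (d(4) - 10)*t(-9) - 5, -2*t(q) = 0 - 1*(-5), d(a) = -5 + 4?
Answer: -98987/2 ≈ -49494.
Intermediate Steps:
d(a) = -1
t(q) = -5/2 (t(q) = -(0 - 1*(-5))/2 = -(0 + 5)/2 = -1/2*5 = -5/2)
A = 45/2 (A = (-1 - 10)*(-5/2) - 5 = -11*(-5/2) - 5 = 55/2 - 5 = 45/2 ≈ 22.500)
(A - 25839) - 23677 = (45/2 - 25839) - 23677 = -51633/2 - 23677 = -98987/2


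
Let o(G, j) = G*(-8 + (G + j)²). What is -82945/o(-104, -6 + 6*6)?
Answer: 82945/568672 ≈ 0.14586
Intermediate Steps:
-82945/o(-104, -6 + 6*6) = -82945*(-1/(104*(-8 + (-104 + (-6 + 6*6))²))) = -82945*(-1/(104*(-8 + (-104 + (-6 + 36))²))) = -82945*(-1/(104*(-8 + (-104 + 30)²))) = -82945*(-1/(104*(-8 + (-74)²))) = -82945*(-1/(104*(-8 + 5476))) = -82945/((-104*5468)) = -82945/(-568672) = -82945*(-1/568672) = 82945/568672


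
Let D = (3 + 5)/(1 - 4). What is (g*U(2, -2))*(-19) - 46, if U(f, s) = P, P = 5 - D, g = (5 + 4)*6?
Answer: -7912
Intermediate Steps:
g = 54 (g = 9*6 = 54)
D = -8/3 (D = 8/(-3) = 8*(-⅓) = -8/3 ≈ -2.6667)
P = 23/3 (P = 5 - 1*(-8/3) = 5 + 8/3 = 23/3 ≈ 7.6667)
U(f, s) = 23/3
(g*U(2, -2))*(-19) - 46 = (54*(23/3))*(-19) - 46 = 414*(-19) - 46 = -7866 - 46 = -7912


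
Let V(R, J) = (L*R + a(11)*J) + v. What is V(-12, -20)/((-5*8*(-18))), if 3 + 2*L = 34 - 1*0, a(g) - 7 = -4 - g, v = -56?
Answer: -41/360 ≈ -0.11389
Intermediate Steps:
a(g) = 3 - g (a(g) = 7 + (-4 - g) = 3 - g)
L = 31/2 (L = -3/2 + (34 - 1*0)/2 = -3/2 + (34 + 0)/2 = -3/2 + (½)*34 = -3/2 + 17 = 31/2 ≈ 15.500)
V(R, J) = -56 - 8*J + 31*R/2 (V(R, J) = (31*R/2 + (3 - 1*11)*J) - 56 = (31*R/2 + (3 - 11)*J) - 56 = (31*R/2 - 8*J) - 56 = (-8*J + 31*R/2) - 56 = -56 - 8*J + 31*R/2)
V(-12, -20)/((-5*8*(-18))) = (-56 - 8*(-20) + (31/2)*(-12))/((-5*8*(-18))) = (-56 + 160 - 186)/((-40*(-18))) = -82/720 = -82*1/720 = -41/360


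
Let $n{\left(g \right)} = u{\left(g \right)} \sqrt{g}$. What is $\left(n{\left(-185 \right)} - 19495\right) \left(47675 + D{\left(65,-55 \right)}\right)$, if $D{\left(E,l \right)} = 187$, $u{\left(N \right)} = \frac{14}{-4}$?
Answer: $-933069690 - 167517 i \sqrt{185} \approx -9.3307 \cdot 10^{8} - 2.2785 \cdot 10^{6} i$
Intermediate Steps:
$u{\left(N \right)} = - \frac{7}{2}$ ($u{\left(N \right)} = 14 \left(- \frac{1}{4}\right) = - \frac{7}{2}$)
$n{\left(g \right)} = - \frac{7 \sqrt{g}}{2}$
$\left(n{\left(-185 \right)} - 19495\right) \left(47675 + D{\left(65,-55 \right)}\right) = \left(- \frac{7 \sqrt{-185}}{2} - 19495\right) \left(47675 + 187\right) = \left(- \frac{7 i \sqrt{185}}{2} - 19495\right) 47862 = \left(-19495 - \frac{7 i \sqrt{185}}{2}\right) 47862 = -933069690 - 167517 i \sqrt{185}$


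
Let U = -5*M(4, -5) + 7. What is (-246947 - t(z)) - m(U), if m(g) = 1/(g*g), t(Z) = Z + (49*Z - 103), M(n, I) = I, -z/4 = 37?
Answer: -245190657/1024 ≈ -2.3944e+5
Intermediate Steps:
z = -148 (z = -4*37 = -148)
U = 32 (U = -5*(-5) + 7 = 25 + 7 = 32)
t(Z) = -103 + 50*Z (t(Z) = Z + (-103 + 49*Z) = -103 + 50*Z)
m(g) = g⁻² (m(g) = 1/(g²) = g⁻²)
(-246947 - t(z)) - m(U) = (-246947 - (-103 + 50*(-148))) - 1/32² = (-246947 - (-103 - 7400)) - 1*1/1024 = (-246947 - 1*(-7503)) - 1/1024 = (-246947 + 7503) - 1/1024 = -239444 - 1/1024 = -245190657/1024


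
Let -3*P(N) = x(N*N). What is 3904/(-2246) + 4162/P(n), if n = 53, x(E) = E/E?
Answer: -14023730/1123 ≈ -12488.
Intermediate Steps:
x(E) = 1
P(N) = -1/3 (P(N) = -1/3*1 = -1/3)
3904/(-2246) + 4162/P(n) = 3904/(-2246) + 4162/(-1/3) = 3904*(-1/2246) + 4162*(-3) = -1952/1123 - 12486 = -14023730/1123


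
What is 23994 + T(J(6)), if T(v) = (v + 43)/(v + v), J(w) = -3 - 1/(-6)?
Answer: 815555/34 ≈ 23987.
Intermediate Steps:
J(w) = -17/6 (J(w) = -3 - 1*(-⅙) = -3 + ⅙ = -17/6)
T(v) = (43 + v)/(2*v) (T(v) = (43 + v)/((2*v)) = (43 + v)*(1/(2*v)) = (43 + v)/(2*v))
23994 + T(J(6)) = 23994 + (43 - 17/6)/(2*(-17/6)) = 23994 + (½)*(-6/17)*(241/6) = 23994 - 241/34 = 815555/34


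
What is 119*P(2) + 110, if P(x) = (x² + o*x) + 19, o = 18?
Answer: 7131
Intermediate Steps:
P(x) = 19 + x² + 18*x (P(x) = (x² + 18*x) + 19 = 19 + x² + 18*x)
119*P(2) + 110 = 119*(19 + 2² + 18*2) + 110 = 119*(19 + 4 + 36) + 110 = 119*59 + 110 = 7021 + 110 = 7131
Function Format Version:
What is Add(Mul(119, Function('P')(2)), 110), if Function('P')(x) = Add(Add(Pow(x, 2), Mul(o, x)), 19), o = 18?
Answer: 7131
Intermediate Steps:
Function('P')(x) = Add(19, Pow(x, 2), Mul(18, x)) (Function('P')(x) = Add(Add(Pow(x, 2), Mul(18, x)), 19) = Add(19, Pow(x, 2), Mul(18, x)))
Add(Mul(119, Function('P')(2)), 110) = Add(Mul(119, Add(19, Pow(2, 2), Mul(18, 2))), 110) = Add(Mul(119, Add(19, 4, 36)), 110) = Add(Mul(119, 59), 110) = Add(7021, 110) = 7131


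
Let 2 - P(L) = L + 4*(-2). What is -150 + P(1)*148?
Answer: 1182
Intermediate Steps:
P(L) = 10 - L (P(L) = 2 - (L + 4*(-2)) = 2 - (L - 8) = 2 - (-8 + L) = 2 + (8 - L) = 10 - L)
-150 + P(1)*148 = -150 + (10 - 1*1)*148 = -150 + (10 - 1)*148 = -150 + 9*148 = -150 + 1332 = 1182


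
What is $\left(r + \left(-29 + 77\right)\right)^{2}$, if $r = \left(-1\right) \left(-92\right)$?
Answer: $19600$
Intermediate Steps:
$r = 92$
$\left(r + \left(-29 + 77\right)\right)^{2} = \left(92 + \left(-29 + 77\right)\right)^{2} = \left(92 + 48\right)^{2} = 140^{2} = 19600$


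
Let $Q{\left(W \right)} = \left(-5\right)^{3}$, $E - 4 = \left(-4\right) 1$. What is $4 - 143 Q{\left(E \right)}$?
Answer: $17879$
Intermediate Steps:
$E = 0$ ($E = 4 - 4 = 0$)
$Q{\left(W \right)} = -125$
$4 - 143 Q{\left(E \right)} = 4 - -17875 = 4 + 17875 = 17879$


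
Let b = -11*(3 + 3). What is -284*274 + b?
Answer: -77882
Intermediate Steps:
b = -66 (b = -11*6 = -66)
-284*274 + b = -284*274 - 66 = -77816 - 66 = -77882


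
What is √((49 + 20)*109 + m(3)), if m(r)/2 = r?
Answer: √7527 ≈ 86.758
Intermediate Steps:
m(r) = 2*r
√((49 + 20)*109 + m(3)) = √((49 + 20)*109 + 2*3) = √(69*109 + 6) = √(7521 + 6) = √7527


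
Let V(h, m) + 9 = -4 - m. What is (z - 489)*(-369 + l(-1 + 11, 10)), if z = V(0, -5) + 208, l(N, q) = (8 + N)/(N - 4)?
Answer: 105774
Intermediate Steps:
l(N, q) = (8 + N)/(-4 + N)
V(h, m) = -13 - m (V(h, m) = -9 + (-4 - m) = -13 - m)
z = 200 (z = (-13 - 1*(-5)) + 208 = (-13 + 5) + 208 = -8 + 208 = 200)
(z - 489)*(-369 + l(-1 + 11, 10)) = (200 - 489)*(-369 + (8 + (-1 + 11))/(-4 + (-1 + 11))) = -289*(-369 + (8 + 10)/(-4 + 10)) = -289*(-369 + 18/6) = -289*(-369 + (⅙)*18) = -289*(-369 + 3) = -289*(-366) = 105774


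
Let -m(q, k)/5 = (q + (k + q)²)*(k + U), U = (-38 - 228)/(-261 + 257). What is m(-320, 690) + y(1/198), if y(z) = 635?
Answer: -516613215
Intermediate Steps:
U = 133/2 (U = -266/(-4) = -266*(-¼) = 133/2 ≈ 66.500)
m(q, k) = -5*(133/2 + k)*(q + (k + q)²) (m(q, k) = -5*(q + (k + q)²)*(k + 133/2) = -5*(q + (k + q)²)*(133/2 + k) = -5*(133/2 + k)*(q + (k + q)²))
m(-320, 690) + y(1/198) = (-665/2*(-320) - 665*(690 - 320)²/2 - 5*690*(-320) - 5*690*(690 - 320)²) + 635 = (106400 - 665/2*370² + 1104000 - 5*690*370²) + 635 = (106400 - 665/2*136900 + 1104000 - 5*690*136900) + 635 = (106400 - 45519250 + 1104000 - 472305000) + 635 = -516613850 + 635 = -516613215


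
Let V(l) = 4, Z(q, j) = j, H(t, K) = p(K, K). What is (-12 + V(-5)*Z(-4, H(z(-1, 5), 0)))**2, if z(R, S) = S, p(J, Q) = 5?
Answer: 64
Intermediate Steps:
H(t, K) = 5
(-12 + V(-5)*Z(-4, H(z(-1, 5), 0)))**2 = (-12 + 4*5)**2 = (-12 + 20)**2 = 8**2 = 64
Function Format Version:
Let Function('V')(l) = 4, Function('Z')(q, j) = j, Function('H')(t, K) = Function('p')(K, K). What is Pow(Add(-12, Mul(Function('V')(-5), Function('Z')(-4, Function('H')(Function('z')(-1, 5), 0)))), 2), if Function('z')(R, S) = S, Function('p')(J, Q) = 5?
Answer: 64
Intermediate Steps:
Function('H')(t, K) = 5
Pow(Add(-12, Mul(Function('V')(-5), Function('Z')(-4, Function('H')(Function('z')(-1, 5), 0)))), 2) = Pow(Add(-12, Mul(4, 5)), 2) = Pow(Add(-12, 20), 2) = Pow(8, 2) = 64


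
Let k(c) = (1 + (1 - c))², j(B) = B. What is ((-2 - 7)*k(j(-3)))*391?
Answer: -87975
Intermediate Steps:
k(c) = (2 - c)²
((-2 - 7)*k(j(-3)))*391 = ((-2 - 7)*(-2 - 3)²)*391 = -9*(-5)²*391 = -9*25*391 = -225*391 = -87975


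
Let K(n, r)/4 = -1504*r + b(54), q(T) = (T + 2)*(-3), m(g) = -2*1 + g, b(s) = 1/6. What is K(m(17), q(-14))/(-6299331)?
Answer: 649726/18897993 ≈ 0.034381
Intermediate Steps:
b(s) = ⅙
m(g) = -2 + g
q(T) = -6 - 3*T (q(T) = (2 + T)*(-3) = -6 - 3*T)
K(n, r) = ⅔ - 6016*r (K(n, r) = 4*(-1504*r + ⅙) = 4*(⅙ - 1504*r) = ⅔ - 6016*r)
K(m(17), q(-14))/(-6299331) = (⅔ - 6016*(-6 - 3*(-14)))/(-6299331) = (⅔ - 6016*(-6 + 42))*(-1/6299331) = (⅔ - 6016*36)*(-1/6299331) = (⅔ - 216576)*(-1/6299331) = -649726/3*(-1/6299331) = 649726/18897993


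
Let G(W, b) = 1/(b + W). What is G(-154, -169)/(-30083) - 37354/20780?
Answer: -181480831303/100957645510 ≈ -1.7976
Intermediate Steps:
G(W, b) = 1/(W + b)
G(-154, -169)/(-30083) - 37354/20780 = 1/(-154 - 169*(-30083)) - 37354/20780 = -1/30083/(-323) - 37354*1/20780 = -1/323*(-1/30083) - 18677/10390 = 1/9716809 - 18677/10390 = -181480831303/100957645510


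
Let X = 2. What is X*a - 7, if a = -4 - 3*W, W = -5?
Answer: 15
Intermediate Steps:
a = 11 (a = -4 - 3*(-5) = -4 + 15 = 11)
X*a - 7 = 2*11 - 7 = 22 - 7 = 15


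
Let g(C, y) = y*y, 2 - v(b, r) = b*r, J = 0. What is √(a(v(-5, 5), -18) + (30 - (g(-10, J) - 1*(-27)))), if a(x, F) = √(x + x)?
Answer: √(3 + 3*√6) ≈ 3.2169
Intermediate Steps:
v(b, r) = 2 - b*r
a(x, F) = √2*√x (a(x, F) = √(2*x) = √2*√x)
g(C, y) = y²
√(a(v(-5, 5), -18) + (30 - (g(-10, J) - 1*(-27)))) = √(√2*√(2 - 1*(-5)*5) + (30 - (0² - 1*(-27)))) = √(√2*√(2 + 25) + (30 - (0 + 27))) = √(√2*√27 + (30 - 1*27)) = √(√2*(3*√3) + (30 - 27)) = √(3*√6 + 3) = √(3 + 3*√6)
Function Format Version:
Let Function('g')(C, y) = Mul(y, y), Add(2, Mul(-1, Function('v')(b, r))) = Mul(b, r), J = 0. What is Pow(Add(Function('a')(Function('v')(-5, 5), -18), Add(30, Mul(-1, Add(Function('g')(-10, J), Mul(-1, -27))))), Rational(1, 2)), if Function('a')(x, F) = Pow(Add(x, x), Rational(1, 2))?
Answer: Pow(Add(3, Mul(3, Pow(6, Rational(1, 2)))), Rational(1, 2)) ≈ 3.2169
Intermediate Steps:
Function('v')(b, r) = Add(2, Mul(-1, b, r)) (Function('v')(b, r) = Add(2, Mul(-1, Mul(b, r))) = Add(2, Mul(-1, b, r)))
Function('a')(x, F) = Mul(Pow(2, Rational(1, 2)), Pow(x, Rational(1, 2))) (Function('a')(x, F) = Pow(Mul(2, x), Rational(1, 2)) = Mul(Pow(2, Rational(1, 2)), Pow(x, Rational(1, 2))))
Function('g')(C, y) = Pow(y, 2)
Pow(Add(Function('a')(Function('v')(-5, 5), -18), Add(30, Mul(-1, Add(Function('g')(-10, J), Mul(-1, -27))))), Rational(1, 2)) = Pow(Add(Mul(Pow(2, Rational(1, 2)), Pow(Add(2, Mul(-1, -5, 5)), Rational(1, 2))), Add(30, Mul(-1, Add(Pow(0, 2), Mul(-1, -27))))), Rational(1, 2)) = Pow(Add(Mul(Pow(2, Rational(1, 2)), Pow(Add(2, 25), Rational(1, 2))), Add(30, Mul(-1, Add(0, 27)))), Rational(1, 2)) = Pow(Add(Mul(Pow(2, Rational(1, 2)), Pow(27, Rational(1, 2))), Add(30, Mul(-1, 27))), Rational(1, 2)) = Pow(Add(Mul(Pow(2, Rational(1, 2)), Mul(3, Pow(3, Rational(1, 2)))), Add(30, -27)), Rational(1, 2)) = Pow(Add(Mul(3, Pow(6, Rational(1, 2))), 3), Rational(1, 2)) = Pow(Add(3, Mul(3, Pow(6, Rational(1, 2)))), Rational(1, 2))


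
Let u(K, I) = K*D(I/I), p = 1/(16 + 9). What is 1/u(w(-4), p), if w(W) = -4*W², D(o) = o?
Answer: -1/64 ≈ -0.015625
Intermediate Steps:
p = 1/25 ≈ 0.040000
u(K, I) = K (u(K, I) = K*(I/I) = K*1 = K)
1/u(w(-4), p) = 1/(-4*(-4)²) = 1/(-4*16) = 1/(-64) = -1/64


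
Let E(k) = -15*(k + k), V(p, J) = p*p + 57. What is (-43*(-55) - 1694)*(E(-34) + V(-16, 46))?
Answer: 894443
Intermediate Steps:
V(p, J) = 57 + p**2 (V(p, J) = p**2 + 57 = 57 + p**2)
E(k) = -30*k
(-43*(-55) - 1694)*(E(-34) + V(-16, 46)) = (-43*(-55) - 1694)*(-30*(-34) + (57 + (-16)**2)) = (2365 - 1694)*(1020 + (57 + 256)) = 671*(1020 + 313) = 671*1333 = 894443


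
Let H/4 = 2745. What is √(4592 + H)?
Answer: 2*√3893 ≈ 124.79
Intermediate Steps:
H = 10980 (H = 4*2745 = 10980)
√(4592 + H) = √(4592 + 10980) = √15572 = 2*√3893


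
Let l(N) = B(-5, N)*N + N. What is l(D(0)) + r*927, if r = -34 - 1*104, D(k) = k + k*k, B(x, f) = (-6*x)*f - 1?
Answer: -127926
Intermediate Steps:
B(x, f) = -1 - 6*f*x (B(x, f) = -6*f*x - 1 = -1 - 6*f*x)
D(k) = k + k²
l(N) = N + N*(-1 + 30*N) (l(N) = (-1 - 6*N*(-5))*N + N = (-1 + 30*N)*N + N = N*(-1 + 30*N) + N = N + N*(-1 + 30*N))
r = -138 (r = -34 - 104 = -138)
l(D(0)) + r*927 = 30*(0*(1 + 0))² - 138*927 = 30*(0*1)² - 127926 = 30*0² - 127926 = 30*0 - 127926 = 0 - 127926 = -127926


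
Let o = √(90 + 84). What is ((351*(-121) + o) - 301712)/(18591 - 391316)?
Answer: 344183/372725 - √174/372725 ≈ 0.92339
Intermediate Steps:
o = √174 ≈ 13.191
((351*(-121) + o) - 301712)/(18591 - 391316) = ((351*(-121) + √174) - 301712)/(18591 - 391316) = ((-42471 + √174) - 301712)/(-372725) = (-344183 + √174)*(-1/372725) = 344183/372725 - √174/372725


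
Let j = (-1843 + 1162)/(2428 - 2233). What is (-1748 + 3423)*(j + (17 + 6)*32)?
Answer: 15950355/13 ≈ 1.2270e+6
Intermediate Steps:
j = -227/65 (j = -681/195 = -681*1/195 = -227/65 ≈ -3.4923)
(-1748 + 3423)*(j + (17 + 6)*32) = (-1748 + 3423)*(-227/65 + (17 + 6)*32) = 1675*(-227/65 + 23*32) = 1675*(-227/65 + 736) = 1675*(47613/65) = 15950355/13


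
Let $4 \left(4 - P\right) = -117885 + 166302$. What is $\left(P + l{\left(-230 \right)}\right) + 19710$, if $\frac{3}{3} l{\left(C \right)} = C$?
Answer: $\frac{29519}{4} \approx 7379.8$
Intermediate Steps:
$l{\left(C \right)} = C$
$P = - \frac{48401}{4}$ ($P = 4 - \frac{-117885 + 166302}{4} = 4 - \frac{48417}{4} = - \frac{48401}{4} \approx -12100.0$)
$\left(P + l{\left(-230 \right)}\right) + 19710 = \left(- \frac{48401}{4} - 230\right) + 19710 = - \frac{49321}{4} + 19710 = \frac{29519}{4}$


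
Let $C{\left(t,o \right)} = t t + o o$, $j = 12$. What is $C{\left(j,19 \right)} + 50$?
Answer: $555$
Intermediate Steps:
$C{\left(t,o \right)} = o^{2} + t^{2}$ ($C{\left(t,o \right)} = t^{2} + o^{2} = o^{2} + t^{2}$)
$C{\left(j,19 \right)} + 50 = \left(19^{2} + 12^{2}\right) + 50 = \left(361 + 144\right) + 50 = 505 + 50 = 555$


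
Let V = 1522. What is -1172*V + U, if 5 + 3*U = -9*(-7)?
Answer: -5351294/3 ≈ -1.7838e+6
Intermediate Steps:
U = 58/3 (U = -5/3 + (-9*(-7))/3 = -5/3 + (1/3)*63 = -5/3 + 21 = 58/3 ≈ 19.333)
-1172*V + U = -1172*1522 + 58/3 = -1783784 + 58/3 = -5351294/3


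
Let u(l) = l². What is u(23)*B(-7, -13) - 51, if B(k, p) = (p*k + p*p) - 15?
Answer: 129554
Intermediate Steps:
B(k, p) = -15 + p² + k*p (B(k, p) = (k*p + p²) - 15 = (p² + k*p) - 15 = -15 + p² + k*p)
u(23)*B(-7, -13) - 51 = 23²*(-15 + (-13)² - 7*(-13)) - 51 = 529*(-15 + 169 + 91) - 51 = 529*245 - 51 = 129605 - 51 = 129554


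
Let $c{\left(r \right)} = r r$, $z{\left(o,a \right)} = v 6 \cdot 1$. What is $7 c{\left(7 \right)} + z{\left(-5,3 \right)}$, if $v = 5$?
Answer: $373$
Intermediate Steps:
$z{\left(o,a \right)} = 30$ ($z{\left(o,a \right)} = 5 \cdot 6 \cdot 1 = 30 \cdot 1 = 30$)
$c{\left(r \right)} = r^{2}$
$7 c{\left(7 \right)} + z{\left(-5,3 \right)} = 7 \cdot 7^{2} + 30 = 7 \cdot 49 + 30 = 343 + 30 = 373$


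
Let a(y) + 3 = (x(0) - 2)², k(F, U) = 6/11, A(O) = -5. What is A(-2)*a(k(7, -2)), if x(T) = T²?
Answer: -5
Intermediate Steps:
k(F, U) = 6/11 (k(F, U) = 6*(1/11) = 6/11)
a(y) = 1 (a(y) = -3 + (0² - 2)² = -3 + (0 - 2)² = -3 + (-2)² = -3 + 4 = 1)
A(-2)*a(k(7, -2)) = -5*1 = -5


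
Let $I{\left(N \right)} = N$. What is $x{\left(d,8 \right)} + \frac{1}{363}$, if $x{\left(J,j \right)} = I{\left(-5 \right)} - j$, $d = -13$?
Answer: $- \frac{4718}{363} \approx -12.997$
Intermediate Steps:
$x{\left(J,j \right)} = -5 - j$
$x{\left(d,8 \right)} + \frac{1}{363} = \left(-5 - 8\right) + \frac{1}{363} = -13 + \frac{1}{363} = - \frac{4718}{363}$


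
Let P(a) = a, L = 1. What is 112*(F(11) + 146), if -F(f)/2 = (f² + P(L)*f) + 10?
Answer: -15456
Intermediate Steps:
F(f) = -20 - 2*f - 2*f² (F(f) = -2*((f² + 1*f) + 10) = -2*((f² + f) + 10) = -2*((f + f²) + 10) = -2*(10 + f + f²) = -20 - 2*f - 2*f²)
112*(F(11) + 146) = 112*((-20 - 2*11 - 2*11²) + 146) = 112*((-20 - 22 - 2*121) + 146) = 112*((-20 - 22 - 242) + 146) = 112*(-284 + 146) = 112*(-138) = -15456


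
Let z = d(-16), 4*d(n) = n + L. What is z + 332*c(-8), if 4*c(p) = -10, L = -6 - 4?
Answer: -1673/2 ≈ -836.50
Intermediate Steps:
L = -10
d(n) = -5/2 + n/4 (d(n) = (n - 10)/4 = (-10 + n)/4 = -5/2 + n/4)
c(p) = -5/2 (c(p) = (1/4)*(-10) = -5/2)
z = -13/2 (z = -5/2 + (1/4)*(-16) = -5/2 - 4 = -13/2 ≈ -6.5000)
z + 332*c(-8) = -13/2 + 332*(-5/2) = -13/2 - 830 = -1673/2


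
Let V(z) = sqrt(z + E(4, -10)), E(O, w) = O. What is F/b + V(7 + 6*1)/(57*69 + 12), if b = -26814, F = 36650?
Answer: -18325/13407 + sqrt(17)/3945 ≈ -1.3658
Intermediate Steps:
V(z) = sqrt(4 + z) (V(z) = sqrt(z + 4) = sqrt(4 + z))
F/b + V(7 + 6*1)/(57*69 + 12) = 36650/(-26814) + sqrt(4 + (7 + 6*1))/(57*69 + 12) = 36650*(-1/26814) + sqrt(4 + (7 + 6))/(3933 + 12) = -18325/13407 + sqrt(4 + 13)/3945 = -18325/13407 + sqrt(17)*(1/3945) = -18325/13407 + sqrt(17)/3945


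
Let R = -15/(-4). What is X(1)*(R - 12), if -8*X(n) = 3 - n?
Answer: 33/16 ≈ 2.0625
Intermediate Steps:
R = 15/4 (R = -15*(-1/4) = 15/4 ≈ 3.7500)
X(n) = -3/8 + n/8 (X(n) = -(3 - n)/8 = -3/8 + n/8)
X(1)*(R - 12) = (-3/8 + (1/8)*1)*(15/4 - 12) = (-3/8 + 1/8)*(-33/4) = -1/4*(-33/4) = 33/16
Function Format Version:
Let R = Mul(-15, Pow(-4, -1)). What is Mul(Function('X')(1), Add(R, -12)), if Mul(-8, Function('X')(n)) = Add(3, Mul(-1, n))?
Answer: Rational(33, 16) ≈ 2.0625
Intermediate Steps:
R = Rational(15, 4) (R = Mul(-15, Rational(-1, 4)) = Rational(15, 4) ≈ 3.7500)
Function('X')(n) = Add(Rational(-3, 8), Mul(Rational(1, 8), n)) (Function('X')(n) = Mul(Rational(-1, 8), Add(3, Mul(-1, n))) = Add(Rational(-3, 8), Mul(Rational(1, 8), n)))
Mul(Function('X')(1), Add(R, -12)) = Mul(Add(Rational(-3, 8), Mul(Rational(1, 8), 1)), Add(Rational(15, 4), -12)) = Mul(Add(Rational(-3, 8), Rational(1, 8)), Rational(-33, 4)) = Mul(Rational(-1, 4), Rational(-33, 4)) = Rational(33, 16)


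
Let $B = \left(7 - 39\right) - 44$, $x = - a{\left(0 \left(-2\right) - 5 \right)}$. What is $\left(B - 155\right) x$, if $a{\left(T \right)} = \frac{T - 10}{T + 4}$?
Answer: $3465$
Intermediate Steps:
$a{\left(T \right)} = \frac{-10 + T}{4 + T}$
$x = -15$ ($x = - \frac{-10 + \left(0 \left(-2\right) - 5\right)}{4 + \left(0 \left(-2\right) - 5\right)} = - \frac{-10 + \left(0 - 5\right)}{4 + \left(0 - 5\right)} = - \frac{-10 - 5}{4 - 5} = - \frac{-15}{-1} = - \left(-1\right) \left(-15\right) = \left(-1\right) 15 = -15$)
$B = -76$ ($B = -32 - 44 = -76$)
$\left(B - 155\right) x = \left(-76 - 155\right) \left(-15\right) = \left(-231\right) \left(-15\right) = 3465$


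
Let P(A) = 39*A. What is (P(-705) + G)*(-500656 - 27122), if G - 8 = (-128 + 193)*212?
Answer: 7234253046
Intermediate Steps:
G = 13788 (G = 8 + (-128 + 193)*212 = 8 + 65*212 = 8 + 13780 = 13788)
(P(-705) + G)*(-500656 - 27122) = (39*(-705) + 13788)*(-500656 - 27122) = (-27495 + 13788)*(-527778) = -13707*(-527778) = 7234253046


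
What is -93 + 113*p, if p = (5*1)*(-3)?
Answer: -1788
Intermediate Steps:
p = -15 (p = 5*(-3) = -15)
-93 + 113*p = -93 + 113*(-15) = -93 - 1695 = -1788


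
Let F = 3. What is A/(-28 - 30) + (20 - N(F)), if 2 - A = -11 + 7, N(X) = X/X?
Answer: 548/29 ≈ 18.897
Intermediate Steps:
N(X) = 1
A = 6 (A = 2 - (-11 + 7) = 2 - 1*(-4) = 2 + 4 = 6)
A/(-28 - 30) + (20 - N(F)) = 6/(-28 - 30) + (20 - 1*1) = 6/(-58) + (20 - 1) = 6*(-1/58) + 19 = -3/29 + 19 = 548/29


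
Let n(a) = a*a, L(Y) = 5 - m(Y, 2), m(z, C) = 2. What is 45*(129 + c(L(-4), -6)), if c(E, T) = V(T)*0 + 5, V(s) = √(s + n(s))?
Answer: 6030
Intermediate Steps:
L(Y) = 3 (L(Y) = 5 - 1*2 = 5 - 2 = 3)
n(a) = a²
V(s) = √(s + s²)
c(E, T) = 5 (c(E, T) = √(T*(1 + T))*0 + 5 = 0 + 5 = 5)
45*(129 + c(L(-4), -6)) = 45*(129 + 5) = 45*134 = 6030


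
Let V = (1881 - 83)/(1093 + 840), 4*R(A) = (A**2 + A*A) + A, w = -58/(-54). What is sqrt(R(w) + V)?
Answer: sqrt(19345102529)/104382 ≈ 1.3325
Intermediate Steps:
w = 29/27 (w = -58*(-1/54) = 29/27 ≈ 1.0741)
R(A) = A**2/2 + A/4 (R(A) = ((A**2 + A*A) + A)/4 = ((A**2 + A**2) + A)/4 = (2*A**2 + A)/4 = (A + 2*A**2)/4 = A**2/2 + A/4)
V = 1798/1933 ≈ 0.93016
sqrt(R(w) + V) = sqrt((1/4)*(29/27)*(1 + 2*(29/27)) + 1798/1933) = sqrt((1/4)*(29/27)*(1 + 58/27) + 1798/1933) = sqrt((1/4)*(29/27)*(85/27) + 1798/1933) = sqrt(2465/2916 + 1798/1933) = sqrt(10007813/5636628) = sqrt(19345102529)/104382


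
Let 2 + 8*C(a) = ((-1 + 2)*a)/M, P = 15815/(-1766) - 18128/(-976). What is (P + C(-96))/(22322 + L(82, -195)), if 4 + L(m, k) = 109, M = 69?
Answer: 45562841/111134666092 ≈ 0.00040998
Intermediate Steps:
L(m, k) = 105 (L(m, k) = -4 + 109 = 105)
P = 1036163/107726 (P = 15815*(-1/1766) - 18128*(-1/976) = -15815/1766 + 1133/61 = 1036163/107726 ≈ 9.6185)
C(a) = -¼ + a/552 (C(a) = -¼ + (((-1 + 2)*a)/69)/8 = -¼ + ((1*a)*(1/69))/8 = -¼ + (a*(1/69))/8 = -¼ + (a/69)/8 = -¼ + a/552)
(P + C(-96))/(22322 + L(82, -195)) = (1036163/107726 + (-¼ + (1/552)*(-96)))/(22322 + 105) = (1036163/107726 + (-¼ - 4/23))/22427 = (1036163/107726 - 39/92)*(1/22427) = (45562841/4955396)*(1/22427) = 45562841/111134666092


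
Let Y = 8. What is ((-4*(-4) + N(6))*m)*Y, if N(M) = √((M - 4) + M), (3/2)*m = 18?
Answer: 1536 + 192*√2 ≈ 1807.5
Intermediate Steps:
m = 12 (m = (⅔)*18 = 12)
N(M) = √(-4 + 2*M) (N(M) = √((-4 + M) + M) = √(-4 + 2*M))
((-4*(-4) + N(6))*m)*Y = ((-4*(-4) + √(-4 + 2*6))*12)*8 = ((16 + √(-4 + 12))*12)*8 = ((16 + √8)*12)*8 = ((16 + 2*√2)*12)*8 = (192 + 24*√2)*8 = 1536 + 192*√2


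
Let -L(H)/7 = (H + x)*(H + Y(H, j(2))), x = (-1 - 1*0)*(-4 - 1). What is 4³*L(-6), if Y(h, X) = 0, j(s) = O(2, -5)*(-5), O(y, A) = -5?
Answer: -2688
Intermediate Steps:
j(s) = 25 (j(s) = -5*(-5) = 25)
x = 5 (x = (-1 + 0)*(-5) = -1*(-5) = 5)
L(H) = -7*H*(5 + H) (L(H) = -7*(H + 5)*(H + 0) = -7*(5 + H)*H = -7*H*(5 + H))
4³*L(-6) = 4³*(7*(-6)*(-5 - 1*(-6))) = 64*(7*(-6)*(-5 + 6)) = 64*(7*(-6)*1) = 64*(-42) = -2688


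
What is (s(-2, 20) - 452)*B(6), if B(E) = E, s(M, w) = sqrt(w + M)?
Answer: -2712 + 18*sqrt(2) ≈ -2686.5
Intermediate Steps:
s(M, w) = sqrt(M + w)
(s(-2, 20) - 452)*B(6) = (sqrt(-2 + 20) - 452)*6 = (sqrt(18) - 452)*6 = (3*sqrt(2) - 452)*6 = (-452 + 3*sqrt(2))*6 = -2712 + 18*sqrt(2)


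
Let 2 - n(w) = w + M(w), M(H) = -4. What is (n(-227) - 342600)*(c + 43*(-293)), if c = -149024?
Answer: 55334381641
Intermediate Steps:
n(w) = 6 - w (n(w) = 2 - (w - 4) = 2 - (-4 + w) = 2 + (4 - w) = 6 - w)
(n(-227) - 342600)*(c + 43*(-293)) = ((6 - 1*(-227)) - 342600)*(-149024 + 43*(-293)) = ((6 + 227) - 342600)*(-149024 - 12599) = (233 - 342600)*(-161623) = -342367*(-161623) = 55334381641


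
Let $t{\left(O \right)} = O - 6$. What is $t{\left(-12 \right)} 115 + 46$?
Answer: $-2024$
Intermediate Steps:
$t{\left(O \right)} = -6 + O$
$t{\left(-12 \right)} 115 + 46 = \left(-6 - 12\right) 115 + 46 = \left(-18\right) 115 + 46 = -2070 + 46 = -2024$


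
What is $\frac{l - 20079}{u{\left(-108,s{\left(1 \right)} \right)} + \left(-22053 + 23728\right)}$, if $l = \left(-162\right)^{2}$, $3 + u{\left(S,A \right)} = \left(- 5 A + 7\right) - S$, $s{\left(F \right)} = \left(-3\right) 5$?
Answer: $\frac{6165}{1862} \approx 3.311$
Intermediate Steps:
$s{\left(F \right)} = -15$
$u{\left(S,A \right)} = 4 - S - 5 A$ ($u{\left(S,A \right)} = -3 - \left(-7 + S + 5 A\right) = 4 - S - 5 A$)
$l = 26244$
$\frac{l - 20079}{u{\left(-108,s{\left(1 \right)} \right)} + \left(-22053 + 23728\right)} = \frac{26244 - 20079}{\left(4 - -108 - -75\right) + \left(-22053 + 23728\right)} = \frac{6165}{\left(4 + 108 + 75\right) + 1675} = \frac{6165}{187 + 1675} = \frac{6165}{1862}$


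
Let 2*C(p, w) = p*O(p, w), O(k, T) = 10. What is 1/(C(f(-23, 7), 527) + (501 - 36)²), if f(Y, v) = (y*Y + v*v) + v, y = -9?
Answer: 1/217540 ≈ 4.5969e-6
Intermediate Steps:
f(Y, v) = v + v² - 9*Y (f(Y, v) = (-9*Y + v*v) + v = (-9*Y + v²) + v = (v² - 9*Y) + v = v + v² - 9*Y)
C(p, w) = 5*p (C(p, w) = (p*10)/2 = (10*p)/2 = 5*p)
1/(C(f(-23, 7), 527) + (501 - 36)²) = 1/(5*(7 + 7² - 9*(-23)) + (501 - 36)²) = 1/(5*(7 + 49 + 207) + 465²) = 1/(5*263 + 216225) = 1/(1315 + 216225) = 1/217540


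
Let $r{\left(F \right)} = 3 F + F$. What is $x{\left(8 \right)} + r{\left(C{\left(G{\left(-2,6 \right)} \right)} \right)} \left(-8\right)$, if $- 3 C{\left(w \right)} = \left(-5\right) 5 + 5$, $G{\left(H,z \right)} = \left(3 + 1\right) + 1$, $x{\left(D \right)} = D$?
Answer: $- \frac{616}{3} \approx -205.33$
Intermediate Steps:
$G{\left(H,z \right)} = 5$ ($G{\left(H,z \right)} = 4 + 1 = 5$)
$C{\left(w \right)} = \frac{20}{3}$ ($C{\left(w \right)} = - \frac{\left(-5\right) 5 + 5}{3} = - \frac{-25 + 5}{3} = \left(- \frac{1}{3}\right) \left(-20\right) = \frac{20}{3}$)
$r{\left(F \right)} = 4 F$
$x{\left(8 \right)} + r{\left(C{\left(G{\left(-2,6 \right)} \right)} \right)} \left(-8\right) = 8 + 4 \cdot \frac{20}{3} \left(-8\right) = 8 + \frac{80}{3} \left(-8\right) = 8 - \frac{640}{3} = - \frac{616}{3}$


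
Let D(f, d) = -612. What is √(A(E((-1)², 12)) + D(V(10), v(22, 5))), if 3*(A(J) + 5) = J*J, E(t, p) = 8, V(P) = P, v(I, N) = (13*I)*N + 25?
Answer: I*√5361/3 ≈ 24.406*I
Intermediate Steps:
v(I, N) = 25 + 13*I*N (v(I, N) = 13*I*N + 25 = 25 + 13*I*N)
A(J) = -5 + J²/3 (A(J) = -5 + (J*J)/3 = -5 + J²/3)
√(A(E((-1)², 12)) + D(V(10), v(22, 5))) = √((-5 + (⅓)*8²) - 612) = √((-5 + (⅓)*64) - 612) = √((-5 + 64/3) - 612) = √(49/3 - 612) = √(-1787/3) = I*√5361/3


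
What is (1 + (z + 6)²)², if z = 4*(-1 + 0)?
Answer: 25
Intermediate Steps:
z = -4 (z = 4*(-1) = -4)
(1 + (z + 6)²)² = (1 + (-4 + 6)²)² = (1 + 2²)² = (1 + 4)² = 5² = 25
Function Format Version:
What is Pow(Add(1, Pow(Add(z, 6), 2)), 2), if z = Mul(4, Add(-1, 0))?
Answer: 25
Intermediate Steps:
z = -4 (z = Mul(4, -1) = -4)
Pow(Add(1, Pow(Add(z, 6), 2)), 2) = Pow(Add(1, Pow(Add(-4, 6), 2)), 2) = Pow(Add(1, Pow(2, 2)), 2) = Pow(Add(1, 4), 2) = Pow(5, 2) = 25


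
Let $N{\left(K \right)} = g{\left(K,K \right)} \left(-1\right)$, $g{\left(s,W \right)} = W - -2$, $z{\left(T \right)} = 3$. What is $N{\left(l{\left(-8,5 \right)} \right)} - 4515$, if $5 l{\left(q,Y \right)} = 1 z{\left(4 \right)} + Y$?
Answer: $- \frac{22593}{5} \approx -4518.6$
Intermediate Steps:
$g{\left(s,W \right)} = 2 + W$ ($g{\left(s,W \right)} = W + 2 = 2 + W$)
$l{\left(q,Y \right)} = \frac{3}{5} + \frac{Y}{5}$ ($l{\left(q,Y \right)} = \frac{1 \cdot 3 + Y}{5} = \frac{3 + Y}{5} = \frac{3}{5} + \frac{Y}{5}$)
$N{\left(K \right)} = -2 - K$ ($N{\left(K \right)} = \left(2 + K\right) \left(-1\right) = -2 - K$)
$N{\left(l{\left(-8,5 \right)} \right)} - 4515 = \left(-2 - \left(\frac{3}{5} + \frac{1}{5} \cdot 5\right)\right) - 4515 = \left(-2 - \left(\frac{3}{5} + 1\right)\right) - 4515 = \left(-2 - \frac{8}{5}\right) - 4515 = - \frac{18}{5} - 4515 = - \frac{22593}{5}$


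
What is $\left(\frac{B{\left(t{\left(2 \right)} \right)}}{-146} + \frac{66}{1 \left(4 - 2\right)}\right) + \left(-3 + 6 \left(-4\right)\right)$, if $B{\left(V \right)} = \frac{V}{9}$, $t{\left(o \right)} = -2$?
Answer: $\frac{3943}{657} \approx 6.0015$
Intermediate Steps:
$B{\left(V \right)} = \frac{V}{9}$ ($B{\left(V \right)} = V \frac{1}{9} = \frac{V}{9}$)
$\left(\frac{B{\left(t{\left(2 \right)} \right)}}{-146} + \frac{66}{1 \left(4 - 2\right)}\right) + \left(-3 + 6 \left(-4\right)\right) = \left(\frac{\frac{1}{9} \left(-2\right)}{-146} + \frac{66}{1 \left(4 - 2\right)}\right) + \left(-3 + 6 \left(-4\right)\right) = \left(\left(- \frac{2}{9}\right) \left(- \frac{1}{146}\right) + \frac{66}{1 \cdot 2}\right) - 27 = \left(\frac{1}{657} + \frac{66}{2}\right) - 27 = \left(\frac{1}{657} + 66 \cdot \frac{1}{2}\right) - 27 = \left(\frac{1}{657} + 33\right) - 27 = \frac{21682}{657} - 27 = \frac{3943}{657}$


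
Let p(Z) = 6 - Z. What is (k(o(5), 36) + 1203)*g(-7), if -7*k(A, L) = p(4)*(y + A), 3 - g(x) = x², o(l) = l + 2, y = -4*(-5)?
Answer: -384882/7 ≈ -54983.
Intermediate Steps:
y = 20
o(l) = 2 + l
g(x) = 3 - x²
k(A, L) = -40/7 - 2*A/7 (k(A, L) = -(6 - 1*4)*(20 + A)/7 = -(6 - 4)*(20 + A)/7 = -2*(20 + A)/7 = -(40 + 2*A)/7 = -40/7 - 2*A/7)
(k(o(5), 36) + 1203)*g(-7) = ((-40/7 - 2*(2 + 5)/7) + 1203)*(3 - 1*(-7)²) = ((-40/7 - 2/7*7) + 1203)*(3 - 1*49) = ((-40/7 - 2) + 1203)*(3 - 49) = (-54/7 + 1203)*(-46) = (8367/7)*(-46) = -384882/7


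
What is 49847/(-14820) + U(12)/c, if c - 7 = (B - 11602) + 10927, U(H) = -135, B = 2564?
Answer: -8042551/2341560 ≈ -3.4347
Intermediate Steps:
c = 1896 (c = 7 + ((2564 - 11602) + 10927) = 7 + (-9038 + 10927) = 7 + 1889 = 1896)
49847/(-14820) + U(12)/c = 49847/(-14820) - 135/1896 = 49847*(-1/14820) - 135*1/1896 = -49847/14820 - 45/632 = -8042551/2341560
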